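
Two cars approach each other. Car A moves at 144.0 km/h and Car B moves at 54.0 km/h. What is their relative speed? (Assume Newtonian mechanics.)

v_rel = v_A + v_B = 144.0 + 54.0 = 198.0 km/h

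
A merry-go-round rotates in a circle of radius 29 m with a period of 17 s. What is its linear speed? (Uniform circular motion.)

v = 2πr/T = 2π×29/17 = 10.72 m/s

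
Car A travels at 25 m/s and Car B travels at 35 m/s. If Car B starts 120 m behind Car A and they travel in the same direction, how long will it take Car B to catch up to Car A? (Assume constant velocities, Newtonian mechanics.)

Relative speed: v_rel = 35 - 25 = 10 m/s
Time to catch: t = d₀/v_rel = 120/10 = 12.0 s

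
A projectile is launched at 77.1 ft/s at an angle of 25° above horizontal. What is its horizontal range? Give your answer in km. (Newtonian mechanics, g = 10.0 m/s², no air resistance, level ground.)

v₀ = 77.1 ft/s × 0.3048 = 23.5001 m/s
R = v₀² × sin(2θ) / g = 23.5001² × sin(2 × 25°) / 10.0 = 552.255 × 0.766044 / 10.0 = 42.3052 m
R = 42.3052 m / 1000.0 = 0.04231 km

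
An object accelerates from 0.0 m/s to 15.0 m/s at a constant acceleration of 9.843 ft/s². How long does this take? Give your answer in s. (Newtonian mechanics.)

a = 9.843 ft/s² × 0.3048 = 3.00015 m/s²
t = (v - v₀) / a = (15.0 - 0.0) / 3.00015 = 5.0 s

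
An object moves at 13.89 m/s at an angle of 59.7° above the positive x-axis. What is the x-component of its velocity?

vₓ = v cos(θ) = 13.89 × cos(59.7°) = 7.01 m/s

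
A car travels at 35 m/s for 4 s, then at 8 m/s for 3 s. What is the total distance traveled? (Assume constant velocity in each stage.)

d₁ = v₁t₁ = 35 × 4 = 140 m
d₂ = v₂t₂ = 8 × 3 = 24 m
d_total = 140 + 24 = 164 m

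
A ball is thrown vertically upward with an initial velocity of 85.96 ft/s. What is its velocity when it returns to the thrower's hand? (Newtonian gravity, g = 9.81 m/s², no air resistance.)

By conservation of energy (no air resistance), the ball returns to the throw height with the same speed as launch, but directed downward.
|v_ground| = v₀ = 85.96 ft/s
v_ground = 85.96 ft/s (downward)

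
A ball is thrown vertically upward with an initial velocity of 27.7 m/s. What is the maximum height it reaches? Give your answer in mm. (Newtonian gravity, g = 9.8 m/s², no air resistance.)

h_max = v₀² / (2g) = 27.7² / (2 × 9.8) = 767.29 / 19.6 = 39.1474 m
h_max = 39.1474 m / 0.001 = 39150 mm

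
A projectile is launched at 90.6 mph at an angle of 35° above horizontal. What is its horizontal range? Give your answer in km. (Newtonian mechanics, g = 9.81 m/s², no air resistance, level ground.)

v₀ = 90.6 mph × 0.44704 = 40.5018 m/s
R = v₀² × sin(2θ) / g = 40.5018² × sin(2 × 35°) / 9.81 = 1640.4 × 0.939693 / 9.81 = 157.133 m
R = 157.133 m / 1000.0 = 0.1571 km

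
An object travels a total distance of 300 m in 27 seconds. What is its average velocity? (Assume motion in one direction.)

v_avg = Δd / Δt = 300 / 27 = 11.11 m/s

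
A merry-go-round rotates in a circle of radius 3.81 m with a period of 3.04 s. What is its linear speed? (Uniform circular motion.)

v = 2πr/T = 2π×3.81/3.04 = 7.87 m/s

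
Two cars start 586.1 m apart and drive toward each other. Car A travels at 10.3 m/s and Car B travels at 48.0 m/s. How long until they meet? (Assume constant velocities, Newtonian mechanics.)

Combined speed: v_combined = 10.3 + 48.0 = 58.3 m/s
Time to meet: t = d/v_combined = 586.1/58.3 = 10.05 s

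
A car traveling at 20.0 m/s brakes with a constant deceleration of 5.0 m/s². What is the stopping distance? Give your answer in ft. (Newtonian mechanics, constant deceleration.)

d = v₀² / (2a) = 20.0² / (2 × 5.0) = 400.0 / 10.0 = 40.0 m
d = 40.0 m / 0.3048 = 131.2 ft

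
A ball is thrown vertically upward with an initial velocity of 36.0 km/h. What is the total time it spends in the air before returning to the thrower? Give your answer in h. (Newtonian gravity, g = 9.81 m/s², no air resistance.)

v₀ = 36.0 km/h × 0.2777777777777778 = 10.0 m/s
t_total = 2 × v₀ / g = 2 × 10.0 / 9.81 = 2.03874 s
t_total = 2.03874 s / 3600.0 = 0.0005663 h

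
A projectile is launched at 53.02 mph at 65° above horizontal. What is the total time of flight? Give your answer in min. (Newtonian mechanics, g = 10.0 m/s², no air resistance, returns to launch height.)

v₀ = 53.02 mph × 0.44704 = 23.7021 m/s
T = 2 × v₀ × sin(θ) / g = 2 × 23.7021 × sin(65°) / 10.0 = 2 × 23.7021 × 0.906308 / 10.0 = 4.29628 s
T = 4.29628 s / 60.0 = 0.0716 min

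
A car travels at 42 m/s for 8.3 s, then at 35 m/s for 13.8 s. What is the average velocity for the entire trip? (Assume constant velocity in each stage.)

d₁ = v₁t₁ = 42 × 8.3 = 348.6 m
d₂ = v₂t₂ = 35 × 13.8 = 483.0 m
d_total = 831.6 m, t_total = 22.1 s
v_avg = d_total/t_total = 831.6/22.1 = 37.63 m/s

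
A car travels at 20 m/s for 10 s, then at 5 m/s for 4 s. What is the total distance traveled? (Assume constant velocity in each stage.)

d₁ = v₁t₁ = 20 × 10 = 200 m
d₂ = v₂t₂ = 5 × 4 = 20 m
d_total = 200 + 20 = 220 m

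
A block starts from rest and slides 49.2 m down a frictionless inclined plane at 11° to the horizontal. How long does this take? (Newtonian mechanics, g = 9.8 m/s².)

a = g sin(θ) = 9.8 × sin(11°) = 1.8699 m/s²
t = √(2d/a) = √(2 × 49.2 / 1.8699) = 7.25 s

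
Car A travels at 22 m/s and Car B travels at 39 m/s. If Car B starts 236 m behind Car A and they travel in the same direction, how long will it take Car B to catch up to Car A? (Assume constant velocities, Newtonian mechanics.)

Relative speed: v_rel = 39 - 22 = 17 m/s
Time to catch: t = d₀/v_rel = 236/17 = 13.88 s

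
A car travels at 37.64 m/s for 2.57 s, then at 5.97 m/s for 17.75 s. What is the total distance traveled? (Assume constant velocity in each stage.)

d₁ = v₁t₁ = 37.64 × 2.57 = 96.7348 m
d₂ = v₂t₂ = 5.97 × 17.75 = 105.9675 m
d_total = 96.7348 + 105.9675 = 202.7 m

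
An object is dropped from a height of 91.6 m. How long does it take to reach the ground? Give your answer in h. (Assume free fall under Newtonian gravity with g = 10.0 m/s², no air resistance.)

t = √(2h/g) = √(2 × 91.6 / 10.0) = 4.28019 s
t = 4.28019 s / 3600.0 = 0.001189 h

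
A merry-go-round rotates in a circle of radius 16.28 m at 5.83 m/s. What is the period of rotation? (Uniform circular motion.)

T = 2πr/v = 2π×16.28/5.83 = 17.55 s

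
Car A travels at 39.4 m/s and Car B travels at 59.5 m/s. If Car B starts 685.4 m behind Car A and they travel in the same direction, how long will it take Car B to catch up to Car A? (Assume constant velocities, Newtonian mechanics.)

Relative speed: v_rel = 59.5 - 39.4 = 20.1 m/s
Time to catch: t = d₀/v_rel = 685.4/20.1 = 34.1 s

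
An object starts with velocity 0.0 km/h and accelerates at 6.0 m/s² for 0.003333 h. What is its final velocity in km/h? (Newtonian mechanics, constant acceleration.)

v₀ = 0.0 km/h × 0.2777777777777778 = 0.0 m/s
t = 0.003333 h × 3600.0 = 11.9988 s
v = v₀ + a × t = 0.0 + 6.0 × 11.9988 = 71.9928 m/s
v = 71.9928 m/s / 0.2777777777777778 = 259.2 km/h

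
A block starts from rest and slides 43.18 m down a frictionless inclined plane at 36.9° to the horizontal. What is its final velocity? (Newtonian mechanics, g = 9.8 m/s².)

a = g sin(θ) = 9.8 × sin(36.9°) = 5.8841 m/s²
v = √(2ad) = √(2 × 5.8841 × 43.18) = 22.54 m/s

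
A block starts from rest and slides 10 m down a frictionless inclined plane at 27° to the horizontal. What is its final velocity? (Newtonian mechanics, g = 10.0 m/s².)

a = g sin(θ) = 10.0 × sin(27°) = 4.5399 m/s²
v = √(2ad) = √(2 × 4.5399 × 10) = 9.53 m/s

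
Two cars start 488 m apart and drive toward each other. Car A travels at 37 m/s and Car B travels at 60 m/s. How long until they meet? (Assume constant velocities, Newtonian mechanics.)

Combined speed: v_combined = 37 + 60 = 97 m/s
Time to meet: t = d/v_combined = 488/97 = 5.03 s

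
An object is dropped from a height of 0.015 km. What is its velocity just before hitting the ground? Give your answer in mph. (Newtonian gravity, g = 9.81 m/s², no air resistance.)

h = 0.015 km × 1000.0 = 15.0 m
v = √(2gh) = √(2 × 9.81 × 15.0) = 17.1552 m/s
v = 17.1552 m/s / 0.44704 = 38.38 mph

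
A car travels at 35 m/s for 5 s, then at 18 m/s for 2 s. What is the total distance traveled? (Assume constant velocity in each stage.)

d₁ = v₁t₁ = 35 × 5 = 175 m
d₂ = v₂t₂ = 18 × 2 = 36 m
d_total = 175 + 36 = 211 m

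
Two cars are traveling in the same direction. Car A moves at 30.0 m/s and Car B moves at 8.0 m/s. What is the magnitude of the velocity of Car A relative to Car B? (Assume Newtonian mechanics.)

v_rel = |v_A - v_B| = |30.0 - 8.0| = 22.0 m/s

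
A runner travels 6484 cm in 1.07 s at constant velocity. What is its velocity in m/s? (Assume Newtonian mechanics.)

d = 6484 cm × 0.01 = 64.84 m
v = d / t = 64.84 / 1.07 = 60.6 m/s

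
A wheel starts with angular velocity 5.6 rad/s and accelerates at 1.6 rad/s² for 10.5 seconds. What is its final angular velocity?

ω = ω₀ + αt = 5.6 + 1.6 × 10.5 = 22.4 rad/s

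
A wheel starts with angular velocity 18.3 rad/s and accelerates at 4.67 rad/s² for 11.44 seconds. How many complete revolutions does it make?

θ = ω₀t + ½αt² = 18.3×11.44 + ½×4.67×11.44² = 514.941856 rad
Total revolutions = θ/(2π) = 514.941856/(2π) = 81.96
Complete revolutions = ⌊81.96⌋ = 81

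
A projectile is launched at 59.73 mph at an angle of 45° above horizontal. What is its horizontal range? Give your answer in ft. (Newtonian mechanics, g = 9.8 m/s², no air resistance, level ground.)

v₀ = 59.73 mph × 0.44704 = 26.7017 m/s
R = v₀² × sin(2θ) / g = 26.7017² × sin(2 × 45°) / 9.8 = 712.981 × 1.0 / 9.8 = 72.7532 m
R = 72.7532 m / 0.3048 = 238.7 ft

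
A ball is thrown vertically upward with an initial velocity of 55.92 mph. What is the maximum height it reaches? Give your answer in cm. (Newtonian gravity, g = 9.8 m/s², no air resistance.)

v₀ = 55.92 mph × 0.44704 = 24.9985 m/s
h_max = v₀² / (2g) = 24.9985² / (2 × 9.8) = 624.925 / 19.6 = 31.8839 m
h_max = 31.8839 m / 0.01 = 3188 cm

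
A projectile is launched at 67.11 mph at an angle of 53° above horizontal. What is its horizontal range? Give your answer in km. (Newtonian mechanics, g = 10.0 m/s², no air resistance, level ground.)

v₀ = 67.11 mph × 0.44704 = 30.0009 m/s
R = v₀² × sin(2θ) / g = 30.0009² × sin(2 × 53°) / 10.0 = 900.054 × 0.961262 / 10.0 = 86.5188 m
R = 86.5188 m / 1000.0 = 0.08652 km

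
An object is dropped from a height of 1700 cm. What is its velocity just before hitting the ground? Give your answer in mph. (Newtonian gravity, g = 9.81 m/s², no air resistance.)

h = 1700 cm × 0.01 = 17.0 m
v = √(2gh) = √(2 × 9.81 × 17.0) = 18.2631 m/s
v = 18.2631 m/s / 0.44704 = 40.85 mph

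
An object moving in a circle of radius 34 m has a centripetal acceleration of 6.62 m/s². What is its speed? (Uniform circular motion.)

v = √(a_c × r) = √(6.62 × 34) = 15.0 m/s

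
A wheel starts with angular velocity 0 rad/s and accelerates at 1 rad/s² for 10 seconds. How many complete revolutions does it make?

θ = ω₀t + ½αt² = 0×10 + ½×1×10² = 50.0 rad
Total revolutions = θ/(2π) = 50.0/(2π) = 7.96
Complete revolutions = ⌊7.96⌋ = 7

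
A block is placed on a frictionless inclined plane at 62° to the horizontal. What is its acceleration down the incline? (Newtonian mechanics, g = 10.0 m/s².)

a = g sin(θ) = 10.0 × sin(62°) = 10.0 × 0.8829 = 8.83 m/s²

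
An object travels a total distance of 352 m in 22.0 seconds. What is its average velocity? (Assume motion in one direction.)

v_avg = Δd / Δt = 352 / 22.0 = 16.0 m/s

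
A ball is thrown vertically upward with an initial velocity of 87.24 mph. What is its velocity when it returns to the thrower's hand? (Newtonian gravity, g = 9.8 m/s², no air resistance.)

By conservation of energy (no air resistance), the ball returns to the throw height with the same speed as launch, but directed downward.
|v_ground| = v₀ = 87.24 mph
v_ground = 87.24 mph (downward)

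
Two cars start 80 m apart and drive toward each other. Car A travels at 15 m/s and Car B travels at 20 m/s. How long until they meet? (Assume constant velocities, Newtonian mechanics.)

Combined speed: v_combined = 15 + 20 = 35 m/s
Time to meet: t = d/v_combined = 80/35 = 2.29 s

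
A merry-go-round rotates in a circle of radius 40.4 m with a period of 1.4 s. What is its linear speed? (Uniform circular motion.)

v = 2πr/T = 2π×40.4/1.4 = 181.31 m/s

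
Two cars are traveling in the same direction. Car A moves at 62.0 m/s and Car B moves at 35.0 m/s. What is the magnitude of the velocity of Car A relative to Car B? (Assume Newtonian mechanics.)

v_rel = |v_A - v_B| = |62.0 - 35.0| = 27.0 m/s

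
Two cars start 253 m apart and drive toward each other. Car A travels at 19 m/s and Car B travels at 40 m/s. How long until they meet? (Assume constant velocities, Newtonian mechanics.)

Combined speed: v_combined = 19 + 40 = 59 m/s
Time to meet: t = d/v_combined = 253/59 = 4.29 s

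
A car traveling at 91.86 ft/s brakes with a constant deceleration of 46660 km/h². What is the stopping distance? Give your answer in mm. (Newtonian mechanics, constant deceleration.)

v₀ = 91.86 ft/s × 0.3048 = 27.9989 m/s
a = 46660 km/h² × 7.716049382716049e-05 = 3.60031 m/s²
d = v₀² / (2a) = 27.9989² / (2 × 3.60031) = 783.938 / 7.20062 = 108.871 m
d = 108.871 m / 0.001 = 108900 mm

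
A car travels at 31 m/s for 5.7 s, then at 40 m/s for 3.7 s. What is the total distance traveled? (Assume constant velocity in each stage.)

d₁ = v₁t₁ = 31 × 5.7 = 176.7 m
d₂ = v₂t₂ = 40 × 3.7 = 148.0 m
d_total = 176.7 + 148.0 = 324.7 m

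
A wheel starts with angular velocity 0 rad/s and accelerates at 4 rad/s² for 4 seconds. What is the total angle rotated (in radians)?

θ = ω₀t + ½αt² = 0×4 + ½×4×4² = 32.0 rad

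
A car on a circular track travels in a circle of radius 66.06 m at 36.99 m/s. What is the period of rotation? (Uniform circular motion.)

T = 2πr/v = 2π×66.06/36.99 = 11.22 s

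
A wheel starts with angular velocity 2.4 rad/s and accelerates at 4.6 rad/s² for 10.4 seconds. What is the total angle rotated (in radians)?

θ = ω₀t + ½αt² = 2.4×10.4 + ½×4.6×10.4² = 273.73 rad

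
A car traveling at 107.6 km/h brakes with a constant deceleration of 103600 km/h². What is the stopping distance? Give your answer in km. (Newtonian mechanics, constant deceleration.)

v₀ = 107.6 km/h × 0.2777777777777778 = 29.8889 m/s
a = 103600 km/h² × 7.716049382716049e-05 = 7.99383 m/s²
d = v₀² / (2a) = 29.8889² / (2 × 7.99383) = 893.346 / 15.9877 = 55.8771 m
d = 55.8771 m / 1000.0 = 0.05588 km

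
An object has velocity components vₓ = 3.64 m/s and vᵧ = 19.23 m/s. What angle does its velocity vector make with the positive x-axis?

θ = arctan(vᵧ/vₓ) = arctan(19.23/3.64) = 79.28°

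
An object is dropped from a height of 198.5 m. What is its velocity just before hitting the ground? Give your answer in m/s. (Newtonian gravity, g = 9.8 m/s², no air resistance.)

v = √(2gh) = √(2 × 9.8 × 198.5) = 62.37 m/s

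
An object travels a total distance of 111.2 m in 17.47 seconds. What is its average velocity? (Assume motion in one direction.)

v_avg = Δd / Δt = 111.2 / 17.47 = 6.37 m/s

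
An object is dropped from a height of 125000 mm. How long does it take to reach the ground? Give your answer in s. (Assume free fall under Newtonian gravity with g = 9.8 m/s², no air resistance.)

h = 125000 mm × 0.001 = 125.0 m
t = √(2h/g) = √(2 × 125.0 / 9.8) = 5.051 s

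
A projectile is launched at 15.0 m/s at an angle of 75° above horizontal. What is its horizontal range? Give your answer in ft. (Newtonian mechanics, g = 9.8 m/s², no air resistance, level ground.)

R = v₀² × sin(2θ) / g = 15.0² × sin(2 × 75°) / 9.8 = 225.0 × 0.5 / 9.8 = 11.4796 m
R = 11.4796 m / 0.3048 = 37.66 ft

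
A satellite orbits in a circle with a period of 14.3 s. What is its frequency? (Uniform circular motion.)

f = 1/T = 1/14.3 = 0.0699 Hz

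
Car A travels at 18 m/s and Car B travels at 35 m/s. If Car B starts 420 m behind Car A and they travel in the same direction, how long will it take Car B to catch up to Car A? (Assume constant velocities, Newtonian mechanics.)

Relative speed: v_rel = 35 - 18 = 17 m/s
Time to catch: t = d₀/v_rel = 420/17 = 24.71 s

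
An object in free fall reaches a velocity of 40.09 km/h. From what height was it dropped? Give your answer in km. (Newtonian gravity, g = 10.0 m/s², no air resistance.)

v = 40.09 km/h × 0.2777777777777778 = 11.1361 m/s
h = v² / (2g) = 11.1361² / (2 × 10.0) = 6.20064 m
h = 6.20064 m / 1000.0 = 0.006201 km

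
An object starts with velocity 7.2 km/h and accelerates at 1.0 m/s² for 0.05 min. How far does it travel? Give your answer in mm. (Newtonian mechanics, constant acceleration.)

v₀ = 7.2 km/h × 0.2777777777777778 = 2.0 m/s
t = 0.05 min × 60.0 = 3.0 s
d = v₀ × t + ½ × a × t² = 2.0 × 3.0 + 0.5 × 1.0 × 3.0² = 10.5 m
d = 10.5 m / 0.001 = 10500 mm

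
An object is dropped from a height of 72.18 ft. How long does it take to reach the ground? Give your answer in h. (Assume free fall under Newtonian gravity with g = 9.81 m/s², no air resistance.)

h = 72.18 ft × 0.3048 = 22.0005 m
t = √(2h/g) = √(2 × 22.0005 / 9.81) = 2.11786 s
t = 2.11786 s / 3600.0 = 0.0005883 h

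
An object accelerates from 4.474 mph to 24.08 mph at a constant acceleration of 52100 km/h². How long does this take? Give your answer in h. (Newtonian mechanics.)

v₀ = 4.474 mph × 0.44704 = 2.00006 m/s
v = 24.08 mph × 0.44704 = 10.7647 m/s
a = 52100 km/h² × 7.716049382716049e-05 = 4.02006 m/s²
t = (v - v₀) / a = (10.7647 - 2.00006) / 4.02006 = 2.18023 s
t = 2.18023 s / 3600.0 = 0.0006056 h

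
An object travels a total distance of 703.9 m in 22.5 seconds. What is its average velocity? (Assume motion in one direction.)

v_avg = Δd / Δt = 703.9 / 22.5 = 31.28 m/s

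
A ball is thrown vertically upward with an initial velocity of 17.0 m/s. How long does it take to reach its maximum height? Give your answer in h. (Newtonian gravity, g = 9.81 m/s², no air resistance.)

t_up = v₀ / g = 17.0 / 9.81 = 1.73293 s
t_up = 1.73293 s / 3600.0 = 0.0004814 h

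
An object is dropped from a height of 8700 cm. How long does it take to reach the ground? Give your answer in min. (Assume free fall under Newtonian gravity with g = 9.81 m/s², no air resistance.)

h = 8700 cm × 0.01 = 87.0 m
t = √(2h/g) = √(2 × 87.0 / 9.81) = 4.21153 s
t = 4.21153 s / 60.0 = 0.07019 min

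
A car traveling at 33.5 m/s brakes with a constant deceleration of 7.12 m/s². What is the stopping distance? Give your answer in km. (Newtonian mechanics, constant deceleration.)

d = v₀² / (2a) = 33.5² / (2 × 7.12) = 1122.25 / 14.24 = 78.8097 m
d = 78.8097 m / 1000.0 = 0.07881 km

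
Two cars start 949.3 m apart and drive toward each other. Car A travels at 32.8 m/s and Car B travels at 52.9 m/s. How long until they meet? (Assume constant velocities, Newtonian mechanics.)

Combined speed: v_combined = 32.8 + 52.9 = 85.7 m/s
Time to meet: t = d/v_combined = 949.3/85.7 = 11.08 s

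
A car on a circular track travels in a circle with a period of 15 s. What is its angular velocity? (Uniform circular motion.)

ω = 2π/T = 2π/15 = 0.4189 rad/s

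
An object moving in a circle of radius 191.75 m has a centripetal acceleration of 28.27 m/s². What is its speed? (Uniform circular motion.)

v = √(a_c × r) = √(28.27 × 191.75) = 73.63 m/s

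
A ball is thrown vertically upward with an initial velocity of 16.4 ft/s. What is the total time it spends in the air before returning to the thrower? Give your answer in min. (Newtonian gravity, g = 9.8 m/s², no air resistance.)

v₀ = 16.4 ft/s × 0.3048 = 4.99872 m/s
t_total = 2 × v₀ / g = 2 × 4.99872 / 9.8 = 1.02015 s
t_total = 1.02015 s / 60.0 = 0.017 min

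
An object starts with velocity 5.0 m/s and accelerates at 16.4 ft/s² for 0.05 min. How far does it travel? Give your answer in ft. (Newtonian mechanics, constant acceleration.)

a = 16.4 ft/s² × 0.3048 = 4.99872 m/s²
t = 0.05 min × 60.0 = 3.0 s
d = v₀ × t + ½ × a × t² = 5.0 × 3.0 + 0.5 × 4.99872 × 3.0² = 37.4942 m
d = 37.4942 m / 0.3048 = 123.0 ft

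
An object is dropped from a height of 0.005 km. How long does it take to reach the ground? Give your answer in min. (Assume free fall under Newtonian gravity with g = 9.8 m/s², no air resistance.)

h = 0.005 km × 1000.0 = 5.0 m
t = √(2h/g) = √(2 × 5.0 / 9.8) = 1.01015 s
t = 1.01015 s / 60.0 = 0.01684 min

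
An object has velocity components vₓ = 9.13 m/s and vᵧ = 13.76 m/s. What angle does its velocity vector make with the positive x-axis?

θ = arctan(vᵧ/vₓ) = arctan(13.76/9.13) = 56.44°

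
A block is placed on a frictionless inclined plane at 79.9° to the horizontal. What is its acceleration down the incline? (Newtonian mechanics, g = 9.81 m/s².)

a = g sin(θ) = 9.81 × sin(79.9°) = 9.81 × 0.9845 = 9.66 m/s²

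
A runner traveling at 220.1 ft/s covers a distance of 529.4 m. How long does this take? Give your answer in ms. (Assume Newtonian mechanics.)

v = 220.1 ft/s × 0.3048 = 67.0865 m/s
t = d / v = 529.4 / 67.0865 = 7.8913 s
t = 7.8913 s / 0.001 = 7891 ms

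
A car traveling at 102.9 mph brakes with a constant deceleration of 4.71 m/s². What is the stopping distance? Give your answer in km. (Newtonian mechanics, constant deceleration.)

v₀ = 102.9 mph × 0.44704 = 46.0004 m/s
d = v₀² / (2a) = 46.0004² / (2 × 4.71) = 2116.04 / 9.42 = 224.633 m
d = 224.633 m / 1000.0 = 0.2246 km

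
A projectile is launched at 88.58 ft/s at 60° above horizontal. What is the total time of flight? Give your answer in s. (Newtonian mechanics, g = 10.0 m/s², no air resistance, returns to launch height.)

v₀ = 88.58 ft/s × 0.3048 = 26.9992 m/s
T = 2 × v₀ × sin(θ) / g = 2 × 26.9992 × sin(60°) / 10.0 = 2 × 26.9992 × 0.866025 / 10.0 = 4.676 s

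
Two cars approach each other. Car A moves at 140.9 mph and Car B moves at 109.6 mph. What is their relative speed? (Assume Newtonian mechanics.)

v_rel = v_A + v_B = 140.9 + 109.6 = 250.5 mph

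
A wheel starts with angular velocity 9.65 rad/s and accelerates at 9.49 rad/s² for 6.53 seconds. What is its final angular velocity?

ω = ω₀ + αt = 9.65 + 9.49 × 6.53 = 71.62 rad/s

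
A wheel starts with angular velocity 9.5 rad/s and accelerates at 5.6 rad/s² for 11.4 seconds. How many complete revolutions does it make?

θ = ω₀t + ½αt² = 9.5×11.4 + ½×5.6×11.4² = 472.188 rad
Total revolutions = θ/(2π) = 472.188/(2π) = 75.15
Complete revolutions = ⌊75.15⌋ = 75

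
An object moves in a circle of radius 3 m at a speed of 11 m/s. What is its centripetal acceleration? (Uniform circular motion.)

a_c = v²/r = 11²/3 = 121/3 = 40.33 m/s²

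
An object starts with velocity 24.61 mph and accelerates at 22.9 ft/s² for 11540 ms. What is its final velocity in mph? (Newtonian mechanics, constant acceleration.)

v₀ = 24.61 mph × 0.44704 = 11.0017 m/s
a = 22.9 ft/s² × 0.3048 = 6.97992 m/s²
t = 11540 ms × 0.001 = 11.54 s
v = v₀ + a × t = 11.0017 + 6.97992 × 11.54 = 91.55 m/s
v = 91.55 m/s / 0.44704 = 204.8 mph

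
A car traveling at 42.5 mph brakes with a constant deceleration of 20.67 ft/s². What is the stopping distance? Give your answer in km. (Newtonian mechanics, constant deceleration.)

v₀ = 42.5 mph × 0.44704 = 18.9992 m/s
a = 20.67 ft/s² × 0.3048 = 6.30022 m/s²
d = v₀² / (2a) = 18.9992² / (2 × 6.30022) = 360.97 / 12.6004 = 28.6475 m
d = 28.6475 m / 1000.0 = 0.02865 km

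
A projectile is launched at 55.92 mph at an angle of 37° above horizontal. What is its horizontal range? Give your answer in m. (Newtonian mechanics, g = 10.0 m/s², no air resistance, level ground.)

v₀ = 55.92 mph × 0.44704 = 24.9985 m/s
R = v₀² × sin(2θ) / g = 24.9985² × sin(2 × 37°) / 10.0 = 624.925 × 0.961262 / 10.0 = 60.07 m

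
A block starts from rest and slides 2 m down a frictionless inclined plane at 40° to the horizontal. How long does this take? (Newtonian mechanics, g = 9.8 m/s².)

a = g sin(θ) = 9.8 × sin(40°) = 6.2993 m/s²
t = √(2d/a) = √(2 × 2 / 6.2993) = 0.8 s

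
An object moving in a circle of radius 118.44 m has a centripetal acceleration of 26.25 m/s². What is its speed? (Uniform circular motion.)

v = √(a_c × r) = √(26.25 × 118.44) = 55.76 m/s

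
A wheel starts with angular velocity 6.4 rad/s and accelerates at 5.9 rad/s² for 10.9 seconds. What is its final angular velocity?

ω = ω₀ + αt = 6.4 + 5.9 × 10.9 = 70.71 rad/s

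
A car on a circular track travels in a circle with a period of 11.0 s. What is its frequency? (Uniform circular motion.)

f = 1/T = 1/11.0 = 0.0909 Hz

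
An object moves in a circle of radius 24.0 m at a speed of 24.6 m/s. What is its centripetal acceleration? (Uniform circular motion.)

a_c = v²/r = 24.6²/24.0 = 605.16/24.0 = 25.22 m/s²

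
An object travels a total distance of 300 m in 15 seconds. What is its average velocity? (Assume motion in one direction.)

v_avg = Δd / Δt = 300 / 15 = 20.0 m/s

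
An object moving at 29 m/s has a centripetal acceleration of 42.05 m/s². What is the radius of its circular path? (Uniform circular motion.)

r = v²/a_c = 29²/42.05 = 20.0 m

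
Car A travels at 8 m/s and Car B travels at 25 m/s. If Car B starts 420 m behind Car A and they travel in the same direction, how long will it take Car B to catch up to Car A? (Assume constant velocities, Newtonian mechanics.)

Relative speed: v_rel = 25 - 8 = 17 m/s
Time to catch: t = d₀/v_rel = 420/17 = 24.71 s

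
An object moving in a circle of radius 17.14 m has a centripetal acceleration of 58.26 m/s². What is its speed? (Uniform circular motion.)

v = √(a_c × r) = √(58.26 × 17.14) = 31.6 m/s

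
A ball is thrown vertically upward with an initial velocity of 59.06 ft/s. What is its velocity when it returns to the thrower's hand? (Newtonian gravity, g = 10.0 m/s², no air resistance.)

By conservation of energy (no air resistance), the ball returns to the throw height with the same speed as launch, but directed downward.
|v_ground| = v₀ = 59.06 ft/s
v_ground = 59.06 ft/s (downward)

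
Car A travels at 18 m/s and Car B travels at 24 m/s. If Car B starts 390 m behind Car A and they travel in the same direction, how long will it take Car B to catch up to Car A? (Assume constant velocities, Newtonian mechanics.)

Relative speed: v_rel = 24 - 18 = 6 m/s
Time to catch: t = d₀/v_rel = 390/6 = 65.0 s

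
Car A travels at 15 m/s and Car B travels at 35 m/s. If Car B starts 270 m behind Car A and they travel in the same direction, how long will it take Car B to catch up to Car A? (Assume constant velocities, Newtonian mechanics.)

Relative speed: v_rel = 35 - 15 = 20 m/s
Time to catch: t = d₀/v_rel = 270/20 = 13.5 s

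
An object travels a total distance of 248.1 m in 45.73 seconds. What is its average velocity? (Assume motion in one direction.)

v_avg = Δd / Δt = 248.1 / 45.73 = 5.43 m/s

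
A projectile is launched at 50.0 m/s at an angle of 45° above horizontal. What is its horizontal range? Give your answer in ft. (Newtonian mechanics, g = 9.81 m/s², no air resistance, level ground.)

R = v₀² × sin(2θ) / g = 50.0² × sin(2 × 45°) / 9.81 = 2500.0 × 1.0 / 9.81 = 254.842 m
R = 254.842 m / 0.3048 = 836.1 ft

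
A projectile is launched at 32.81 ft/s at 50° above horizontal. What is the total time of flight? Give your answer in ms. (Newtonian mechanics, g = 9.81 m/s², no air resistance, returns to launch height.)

v₀ = 32.81 ft/s × 0.3048 = 10.0005 m/s
T = 2 × v₀ × sin(θ) / g = 2 × 10.0005 × sin(50°) / 9.81 = 2 × 10.0005 × 0.766044 / 9.81 = 1.56184 s
T = 1.56184 s / 0.001 = 1562 ms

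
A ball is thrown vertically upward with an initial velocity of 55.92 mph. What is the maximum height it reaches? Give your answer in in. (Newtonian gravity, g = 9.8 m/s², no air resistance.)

v₀ = 55.92 mph × 0.44704 = 24.9985 m/s
h_max = v₀² / (2g) = 24.9985² / (2 × 9.8) = 624.925 / 19.6 = 31.8839 m
h_max = 31.8839 m / 0.0254 = 1255 in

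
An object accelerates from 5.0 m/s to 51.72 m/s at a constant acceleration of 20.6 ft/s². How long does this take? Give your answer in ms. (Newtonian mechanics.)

a = 20.6 ft/s² × 0.3048 = 6.27888 m/s²
t = (v - v₀) / a = (51.72 - 5.0) / 6.27888 = 7.44082 s
t = 7.44082 s / 0.001 = 7441 ms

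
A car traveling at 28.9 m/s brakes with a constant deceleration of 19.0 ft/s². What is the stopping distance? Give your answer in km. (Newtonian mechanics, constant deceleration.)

a = 19.0 ft/s² × 0.3048 = 5.7912 m/s²
d = v₀² / (2a) = 28.9² / (2 × 5.7912) = 835.21 / 11.5824 = 72.1103 m
d = 72.1103 m / 1000.0 = 0.07211 km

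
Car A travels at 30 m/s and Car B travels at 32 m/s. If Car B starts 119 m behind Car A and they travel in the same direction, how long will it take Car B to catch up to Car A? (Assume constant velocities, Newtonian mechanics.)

Relative speed: v_rel = 32 - 30 = 2 m/s
Time to catch: t = d₀/v_rel = 119/2 = 59.5 s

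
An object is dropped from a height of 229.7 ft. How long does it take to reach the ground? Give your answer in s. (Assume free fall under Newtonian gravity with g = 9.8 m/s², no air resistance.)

h = 229.7 ft × 0.3048 = 70.0126 m
t = √(2h/g) = √(2 × 70.0126 / 9.8) = 3.78 s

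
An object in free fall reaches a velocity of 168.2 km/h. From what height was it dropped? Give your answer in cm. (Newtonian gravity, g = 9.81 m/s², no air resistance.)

v = 168.2 km/h × 0.2777777777777778 = 46.7222 m/s
h = v² / (2g) = 46.7222² / (2 × 9.81) = 111.262 m
h = 111.262 m / 0.01 = 11130 cm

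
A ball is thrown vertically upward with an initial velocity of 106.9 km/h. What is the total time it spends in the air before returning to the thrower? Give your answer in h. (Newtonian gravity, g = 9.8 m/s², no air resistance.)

v₀ = 106.9 km/h × 0.2777777777777778 = 29.6944 m/s
t_total = 2 × v₀ / g = 2 × 29.6944 / 9.8 = 6.06008 s
t_total = 6.06008 s / 3600.0 = 0.001683 h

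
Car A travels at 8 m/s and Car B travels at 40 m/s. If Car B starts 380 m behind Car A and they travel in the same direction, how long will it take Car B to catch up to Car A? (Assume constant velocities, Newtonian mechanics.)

Relative speed: v_rel = 40 - 8 = 32 m/s
Time to catch: t = d₀/v_rel = 380/32 = 11.88 s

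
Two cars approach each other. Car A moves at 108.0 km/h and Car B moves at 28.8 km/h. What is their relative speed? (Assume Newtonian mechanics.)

v_rel = v_A + v_B = 108.0 + 28.8 = 136.8 km/h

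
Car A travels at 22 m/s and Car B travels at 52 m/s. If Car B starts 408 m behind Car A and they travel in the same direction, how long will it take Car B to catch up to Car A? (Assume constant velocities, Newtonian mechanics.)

Relative speed: v_rel = 52 - 22 = 30 m/s
Time to catch: t = d₀/v_rel = 408/30 = 13.6 s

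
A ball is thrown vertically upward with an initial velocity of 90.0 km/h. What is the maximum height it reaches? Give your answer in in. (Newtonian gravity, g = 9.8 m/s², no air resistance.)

v₀ = 90.0 km/h × 0.2777777777777778 = 25.0 m/s
h_max = v₀² / (2g) = 25.0² / (2 × 9.8) = 625.0 / 19.6 = 31.8878 m
h_max = 31.8878 m / 0.0254 = 1255 in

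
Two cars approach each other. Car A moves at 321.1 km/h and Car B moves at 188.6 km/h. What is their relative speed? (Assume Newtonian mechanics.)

v_rel = v_A + v_B = 321.1 + 188.6 = 509.7 km/h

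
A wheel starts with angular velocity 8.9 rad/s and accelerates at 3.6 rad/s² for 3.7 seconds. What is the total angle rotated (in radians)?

θ = ω₀t + ½αt² = 8.9×3.7 + ½×3.6×3.7² = 57.57 rad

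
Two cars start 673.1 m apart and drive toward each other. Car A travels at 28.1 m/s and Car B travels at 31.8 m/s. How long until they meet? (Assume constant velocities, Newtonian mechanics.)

Combined speed: v_combined = 28.1 + 31.8 = 59.9 m/s
Time to meet: t = d/v_combined = 673.1/59.9 = 11.24 s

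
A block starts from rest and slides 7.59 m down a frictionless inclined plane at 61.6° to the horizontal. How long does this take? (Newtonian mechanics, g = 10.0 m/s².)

a = g sin(θ) = 10.0 × sin(61.6°) = 8.7965 m/s²
t = √(2d/a) = √(2 × 7.59 / 8.7965) = 1.31 s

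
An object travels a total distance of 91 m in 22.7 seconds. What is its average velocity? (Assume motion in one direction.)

v_avg = Δd / Δt = 91 / 22.7 = 4.01 m/s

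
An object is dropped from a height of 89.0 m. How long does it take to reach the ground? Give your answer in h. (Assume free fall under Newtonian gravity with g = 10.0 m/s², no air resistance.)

t = √(2h/g) = √(2 × 89.0 / 10.0) = 4.219 s
t = 4.219 s / 3600.0 = 0.001172 h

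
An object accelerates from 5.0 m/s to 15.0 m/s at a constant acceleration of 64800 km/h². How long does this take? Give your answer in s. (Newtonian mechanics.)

a = 64800 km/h² × 7.716049382716049e-05 = 5.0 m/s²
t = (v - v₀) / a = (15.0 - 5.0) / 5.0 = 2.0 s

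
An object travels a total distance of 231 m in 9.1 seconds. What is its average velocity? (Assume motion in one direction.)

v_avg = Δd / Δt = 231 / 9.1 = 25.38 m/s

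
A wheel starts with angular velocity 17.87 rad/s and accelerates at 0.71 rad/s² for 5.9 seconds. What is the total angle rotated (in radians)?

θ = ω₀t + ½αt² = 17.87×5.9 + ½×0.71×5.9² = 117.79 rad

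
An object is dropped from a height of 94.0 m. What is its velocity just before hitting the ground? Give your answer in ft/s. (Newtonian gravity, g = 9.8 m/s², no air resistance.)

v = √(2gh) = √(2 × 9.8 × 94.0) = 42.9232 m/s
v = 42.9232 m/s / 0.3048 = 140.8 ft/s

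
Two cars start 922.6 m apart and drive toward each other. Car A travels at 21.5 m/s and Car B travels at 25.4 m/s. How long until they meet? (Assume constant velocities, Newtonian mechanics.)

Combined speed: v_combined = 21.5 + 25.4 = 46.9 m/s
Time to meet: t = d/v_combined = 922.6/46.9 = 19.67 s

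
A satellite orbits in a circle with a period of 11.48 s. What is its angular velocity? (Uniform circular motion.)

ω = 2π/T = 2π/11.48 = 0.5473 rad/s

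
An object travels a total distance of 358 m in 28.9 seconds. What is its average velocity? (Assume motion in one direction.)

v_avg = Δd / Δt = 358 / 28.9 = 12.39 m/s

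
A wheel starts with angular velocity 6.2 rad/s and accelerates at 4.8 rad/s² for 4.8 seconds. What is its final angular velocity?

ω = ω₀ + αt = 6.2 + 4.8 × 4.8 = 29.24 rad/s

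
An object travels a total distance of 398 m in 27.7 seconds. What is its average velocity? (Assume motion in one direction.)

v_avg = Δd / Δt = 398 / 27.7 = 14.37 m/s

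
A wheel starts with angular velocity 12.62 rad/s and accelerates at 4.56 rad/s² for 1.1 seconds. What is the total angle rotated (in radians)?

θ = ω₀t + ½αt² = 12.62×1.1 + ½×4.56×1.1² = 16.64 rad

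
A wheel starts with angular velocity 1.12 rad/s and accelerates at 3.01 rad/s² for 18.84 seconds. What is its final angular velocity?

ω = ω₀ + αt = 1.12 + 3.01 × 18.84 = 57.83 rad/s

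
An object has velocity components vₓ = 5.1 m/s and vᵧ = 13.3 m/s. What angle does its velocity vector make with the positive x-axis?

θ = arctan(vᵧ/vₓ) = arctan(13.3/5.1) = 69.02°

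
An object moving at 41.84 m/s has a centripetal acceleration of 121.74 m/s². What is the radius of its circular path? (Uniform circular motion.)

r = v²/a_c = 41.84²/121.74 = 14.38 m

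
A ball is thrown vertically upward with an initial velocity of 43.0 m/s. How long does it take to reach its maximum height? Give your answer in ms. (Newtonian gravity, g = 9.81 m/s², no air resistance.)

t_up = v₀ / g = 43.0 / 9.81 = 4.38328 s
t_up = 4.38328 s / 0.001 = 4383 ms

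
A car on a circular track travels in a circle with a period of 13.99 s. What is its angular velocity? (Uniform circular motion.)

ω = 2π/T = 2π/13.99 = 0.4491 rad/s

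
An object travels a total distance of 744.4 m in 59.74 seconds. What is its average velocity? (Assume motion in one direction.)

v_avg = Δd / Δt = 744.4 / 59.74 = 12.46 m/s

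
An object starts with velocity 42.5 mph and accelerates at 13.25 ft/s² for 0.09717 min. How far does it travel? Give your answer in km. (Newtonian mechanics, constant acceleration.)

v₀ = 42.5 mph × 0.44704 = 18.9992 m/s
a = 13.25 ft/s² × 0.3048 = 4.0386 m/s²
t = 0.09717 min × 60.0 = 5.8302 s
d = v₀ × t + ½ × a × t² = 18.9992 × 5.8302 + 0.5 × 4.0386 × 5.8302² = 179.408 m
d = 179.408 m / 1000.0 = 0.1794 km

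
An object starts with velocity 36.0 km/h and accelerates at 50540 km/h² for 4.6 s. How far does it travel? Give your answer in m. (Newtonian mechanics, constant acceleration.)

v₀ = 36.0 km/h × 0.2777777777777778 = 10.0 m/s
a = 50540 km/h² × 7.716049382716049e-05 = 3.89969 m/s²
d = v₀ × t + ½ × a × t² = 10.0 × 4.6 + 0.5 × 3.89969 × 4.6² = 87.26 m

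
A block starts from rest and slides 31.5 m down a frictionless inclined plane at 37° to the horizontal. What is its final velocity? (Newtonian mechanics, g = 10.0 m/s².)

a = g sin(θ) = 10.0 × sin(37°) = 6.0182 m/s²
v = √(2ad) = √(2 × 6.0182 × 31.5) = 19.47 m/s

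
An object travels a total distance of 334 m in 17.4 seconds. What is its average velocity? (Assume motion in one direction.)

v_avg = Δd / Δt = 334 / 17.4 = 19.2 m/s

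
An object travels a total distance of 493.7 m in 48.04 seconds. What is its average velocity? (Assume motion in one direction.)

v_avg = Δd / Δt = 493.7 / 48.04 = 10.28 m/s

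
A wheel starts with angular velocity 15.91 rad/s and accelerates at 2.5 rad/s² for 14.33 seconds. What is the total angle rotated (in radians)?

θ = ω₀t + ½αt² = 15.91×14.33 + ½×2.5×14.33² = 484.68 rad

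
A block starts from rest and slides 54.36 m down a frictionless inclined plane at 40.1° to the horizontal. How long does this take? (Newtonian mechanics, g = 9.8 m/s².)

a = g sin(θ) = 9.8 × sin(40.1°) = 6.3124 m/s²
t = √(2d/a) = √(2 × 54.36 / 6.3124) = 4.15 s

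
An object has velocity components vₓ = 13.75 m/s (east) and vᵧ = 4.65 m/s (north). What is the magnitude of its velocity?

|v| = √(vₓ² + vᵧ²) = √(13.75² + 4.65²) = √(210.685) = 14.51 m/s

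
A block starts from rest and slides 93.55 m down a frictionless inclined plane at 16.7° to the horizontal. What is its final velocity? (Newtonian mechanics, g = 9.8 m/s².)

a = g sin(θ) = 9.8 × sin(16.7°) = 2.8161 m/s²
v = √(2ad) = √(2 × 2.8161 × 93.55) = 22.95 m/s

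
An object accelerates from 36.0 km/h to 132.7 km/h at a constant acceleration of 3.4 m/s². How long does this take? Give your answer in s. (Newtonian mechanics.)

v₀ = 36.0 km/h × 0.2777777777777778 = 10.0 m/s
v = 132.7 km/h × 0.2777777777777778 = 36.8611 m/s
t = (v - v₀) / a = (36.8611 - 10.0) / 3.4 = 7.9 s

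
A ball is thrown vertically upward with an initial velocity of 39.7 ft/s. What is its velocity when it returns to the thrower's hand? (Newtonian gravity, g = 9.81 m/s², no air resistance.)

By conservation of energy (no air resistance), the ball returns to the throw height with the same speed as launch, but directed downward.
|v_ground| = v₀ = 39.7 ft/s
v_ground = 39.7 ft/s (downward)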